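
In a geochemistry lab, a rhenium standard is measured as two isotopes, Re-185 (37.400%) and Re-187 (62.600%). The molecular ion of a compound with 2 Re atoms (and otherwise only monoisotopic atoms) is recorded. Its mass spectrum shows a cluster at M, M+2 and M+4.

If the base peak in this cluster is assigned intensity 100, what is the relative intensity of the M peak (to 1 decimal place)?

Term probabilities: M 0.1399, M+2 0.4682, M+4 0.3919. Base peak = M+2.
P(M+2) = C(2,1) × 0.37400^1 × 0.62600^1 = 2 × 0.3740 × 0.6260 = 0.468248 (base)
P(M) = C(2,0) × 0.37400^2 × 0.62600^0 = 1 × 0.139876 × 1.0000 = 0.139876
Relative intensity = 0.139876 / 0.468248 × 100 = 29.9

29.9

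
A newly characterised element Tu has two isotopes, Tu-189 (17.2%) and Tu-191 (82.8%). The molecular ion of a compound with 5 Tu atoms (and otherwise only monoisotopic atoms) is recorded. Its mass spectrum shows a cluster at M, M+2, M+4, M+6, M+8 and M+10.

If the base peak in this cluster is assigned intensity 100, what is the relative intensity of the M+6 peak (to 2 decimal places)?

41.55

(0.172 + 0.828)^5 gives M 0.0002, M+2 0.0036, M+4 0.0349, M+6 0.1679, M+8 0.4042, M+10 0.3892; the largest is M+8.
P(M+8) = C(5,4) × 0.172^1 × 0.828^4 = 5 × 0.1720 × 0.47002542 = 0.404222 (base)
P(M+6) = C(5,3) × 0.172^2 × 0.828^3 = 10 × 0.029584 × 0.56766355 = 0.167938
Relative intensity = 0.167938 / 0.404222 × 100 = 41.55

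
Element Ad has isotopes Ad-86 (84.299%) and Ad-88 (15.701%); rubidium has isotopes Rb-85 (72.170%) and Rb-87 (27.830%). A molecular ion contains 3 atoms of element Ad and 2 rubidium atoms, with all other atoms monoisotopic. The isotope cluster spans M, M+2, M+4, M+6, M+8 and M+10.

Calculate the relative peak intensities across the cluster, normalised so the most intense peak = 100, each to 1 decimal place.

Element Ad pattern (n=3): 0.59905579 : 0.33472906 : 0.06234452 : 0.00387063
Rubidium pattern (n=2): 0.52085089 : 0.40169822 : 0.07745089
Convolve the two distributions (both contribute in 2-u steps):
  M: 0.59905579×0.52085089 = 0.312019
  M+2: 0.59905579×0.40169822 + 0.33472906×0.52085089 = 0.414984
  M+4: 0.59905579×0.07745089 + 0.33472906×0.40169822 + 0.06234452×0.52085089 = 0.213330
  M+6: 0.33472906×0.07745089 + 0.06234452×0.40169822 + 0.00387063×0.52085089 = 0.052985
  M+8: 0.06234452×0.07745089 + 0.00387063×0.40169822 = 0.006383
  M+10: 0.00387063×0.07745089 = 0.000300
Scale to base peak (0.414984) = 100: 75.2 : 100.0 : 51.4 : 12.8 : 1.5 : 0.1

75.2 : 100.0 : 51.4 : 12.8 : 1.5 : 0.1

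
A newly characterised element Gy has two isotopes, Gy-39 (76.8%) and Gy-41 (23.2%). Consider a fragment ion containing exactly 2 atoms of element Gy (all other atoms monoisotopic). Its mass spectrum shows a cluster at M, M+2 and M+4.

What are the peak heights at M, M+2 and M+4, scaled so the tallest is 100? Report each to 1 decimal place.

100.0 : 60.4 : 9.1

Expanding (0.768 + 0.232)^2:
P(M) = 0.768^2 = 0.589824
P(M+2) = 2 × 0.768^1 × 0.232^1 = 0.356352
P(M+4) = 0.232^2 = 0.053824
The M peak is largest (0.589824); scaling to 100 gives 100.0 : 60.4 : 9.1.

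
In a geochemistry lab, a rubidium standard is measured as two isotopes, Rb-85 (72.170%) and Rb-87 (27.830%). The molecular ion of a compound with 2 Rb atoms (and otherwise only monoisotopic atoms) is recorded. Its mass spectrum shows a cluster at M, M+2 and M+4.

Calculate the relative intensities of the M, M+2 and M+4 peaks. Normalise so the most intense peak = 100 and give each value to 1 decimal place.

100.0 : 77.1 : 14.9

Each Rb atom is independently Rb-85 (p = 0.72170) or Rb-87 (q = 0.27830); the cluster is the binomial expansion (p + q)^2.
P(M) = 0.72170^2 = 0.520851
P(M+2) = 2 × 0.72170^1 × 0.27830^1 = 0.401698
P(M+4) = 0.27830^2 = 0.077451
The M peak is largest (0.520851); scaling to 100 gives 100.0 : 77.1 : 14.9.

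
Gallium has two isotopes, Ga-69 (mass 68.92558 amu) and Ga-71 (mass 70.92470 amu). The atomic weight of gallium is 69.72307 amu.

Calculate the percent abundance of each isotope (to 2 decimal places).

With x = fraction of Ga-69 (so Ga-71 is 1 − x):
68.92558·x + 70.92470·(1 − x) = 69.72307
(68.92558 − 70.92470)·x = 69.72307 − 70.92470
x = -1.20163 / -1.99912 = 0.60108 → 60.11% Ga-69, 39.89% Ga-71.

Ga-69: 60.11%, Ga-71: 39.89%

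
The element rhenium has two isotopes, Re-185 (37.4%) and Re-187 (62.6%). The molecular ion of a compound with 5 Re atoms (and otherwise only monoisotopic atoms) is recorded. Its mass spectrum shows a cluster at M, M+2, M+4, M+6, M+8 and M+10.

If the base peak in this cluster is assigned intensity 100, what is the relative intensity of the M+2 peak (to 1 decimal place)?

17.8

(0.374 + 0.626)^5 gives M 0.0073, M+2 0.0612, M+4 0.2050, M+6 0.3431, M+8 0.2872, M+10 0.0961; the largest is M+6.
P(M+6) = C(5,3) × 0.374^2 × 0.626^3 = 10 × 0.139876 × 0.24531438 = 0.343136 (base)
P(M+2) = C(5,1) × 0.374^4 × 0.626^1 = 5 × 0.0195653 × 0.6260 = 0.061239
Relative intensity = 0.061239 / 0.343136 × 100 = 17.8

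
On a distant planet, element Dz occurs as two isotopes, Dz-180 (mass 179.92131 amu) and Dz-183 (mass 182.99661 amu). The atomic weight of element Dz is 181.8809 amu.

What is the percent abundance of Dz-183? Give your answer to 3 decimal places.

63.720%

Let x be the fractional abundance of Dz-180; then Dz-183 has abundance 1 − x.
179.92131·x + 182.99661·(1 − x) = 181.8809
(179.92131 − 182.99661)·x = 181.8809 − 182.99661
x = -1.11571 / -3.07530 = 0.36280 → 36.280% Dz-180, 63.720% Dz-183.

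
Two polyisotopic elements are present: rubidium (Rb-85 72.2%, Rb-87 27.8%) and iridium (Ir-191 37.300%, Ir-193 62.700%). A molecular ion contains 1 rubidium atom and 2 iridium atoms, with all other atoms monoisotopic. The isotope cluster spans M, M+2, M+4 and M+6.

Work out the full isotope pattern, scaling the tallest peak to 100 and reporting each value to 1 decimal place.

24.3 : 90.9 : 100.0 : 26.4

Rubidium pattern (n=1): 0.7220 : 0.2780
Iridium pattern (n=2): 0.139129 : 0.467742 : 0.393129
Convolve the two distributions (both contribute in 2-u steps):
  M: 0.7220×0.139129 = 0.100451
  M+2: 0.7220×0.467742 + 0.2780×0.139129 = 0.376388
  M+4: 0.7220×0.393129 + 0.2780×0.467742 = 0.413871
  M+6: 0.2780×0.393129 = 0.109290
Scale to base peak (0.413871) = 100: 24.3 : 90.9 : 100.0 : 26.4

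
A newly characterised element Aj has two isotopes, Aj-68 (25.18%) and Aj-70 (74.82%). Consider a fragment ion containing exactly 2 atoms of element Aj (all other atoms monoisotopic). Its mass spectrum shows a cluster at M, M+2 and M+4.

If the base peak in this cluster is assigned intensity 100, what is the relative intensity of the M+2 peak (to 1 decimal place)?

67.3

(0.2518 + 0.7482)^2 gives M 0.0634, M+2 0.3768, M+4 0.5598; the largest is M+4.
P(M+4) = C(2,2) × 0.2518^0 × 0.7482^2 = 1 × 1.0000 × 0.55980324 = 0.559803 (base)
P(M+2) = C(2,1) × 0.2518^1 × 0.7482^1 = 2 × 0.2518 × 0.7482 = 0.376794
Relative intensity = 0.376794 / 0.559803 × 100 = 67.3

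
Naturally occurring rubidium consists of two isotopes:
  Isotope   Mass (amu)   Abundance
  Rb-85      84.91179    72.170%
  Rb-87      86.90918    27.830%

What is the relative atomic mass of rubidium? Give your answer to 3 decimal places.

Average mass = Σ (abundance × isotope mass) = 0.72170 × 84.91179 + 0.27830 × 86.90918
= 61.280839 + 24.186825 = 85.467664 amu

85.468 amu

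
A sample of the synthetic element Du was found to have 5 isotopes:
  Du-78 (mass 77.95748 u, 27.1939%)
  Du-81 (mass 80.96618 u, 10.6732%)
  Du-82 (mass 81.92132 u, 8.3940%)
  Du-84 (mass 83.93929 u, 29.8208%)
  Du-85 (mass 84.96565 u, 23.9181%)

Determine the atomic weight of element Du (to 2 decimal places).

82.07 u

The abundance-weighted mean is 0.271939 × 77.95748 + 0.106732 × 80.96618 + 0.083940 × 81.92132 + 0.298208 × 83.93929 + 0.239181 × 84.96565
= 21.199679 + 8.641682 + 6.876476 + 25.031368 + 20.322169 = 82.071374 u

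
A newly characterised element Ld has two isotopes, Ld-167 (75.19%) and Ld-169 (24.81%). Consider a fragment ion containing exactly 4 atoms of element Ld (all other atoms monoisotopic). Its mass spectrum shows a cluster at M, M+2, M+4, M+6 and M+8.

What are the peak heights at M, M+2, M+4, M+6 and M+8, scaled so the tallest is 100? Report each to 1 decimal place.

75.8 : 100.0 : 49.5 : 10.9 : 0.9

Each Ld atom is independently Ld-167 (p = 0.7519) or Ld-169 (q = 0.2481); the cluster is the binomial expansion (p + q)^4.
P(M) = 0.7519^4 = 0.319625
P(M+2) = 4 × 0.7519^3 × 0.2481^1 = 0.421859
P(M+4) = 6 × 0.7519^2 × 0.2481^2 = 0.208797
P(M+6) = 4 × 0.7519^1 × 0.2481^3 = 0.045930
P(M+8) = 0.2481^4 = 0.003789
The M+2 peak is largest (0.421859); scaling to 100 gives 75.8 : 100.0 : 49.5 : 10.9 : 0.9.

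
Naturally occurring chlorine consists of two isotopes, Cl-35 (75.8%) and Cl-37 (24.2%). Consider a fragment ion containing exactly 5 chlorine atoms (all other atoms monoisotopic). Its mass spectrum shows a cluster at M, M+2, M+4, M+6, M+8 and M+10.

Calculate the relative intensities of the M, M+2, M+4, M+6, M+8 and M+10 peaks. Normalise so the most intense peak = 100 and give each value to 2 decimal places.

Expanding (0.758 + 0.242)^5:
P(M) = 0.758^5 = 0.250234
P(M+2) = 5 × 0.758^4 × 0.242^1 = 0.399450
P(M+4) = 10 × 0.758^3 × 0.242^2 = 0.255058
P(M+6) = 10 × 0.758^2 × 0.242^3 = 0.081430
P(M+8) = 5 × 0.758^1 × 0.242^4 = 0.012999
P(M+10) = 0.242^5 = 0.000830
The M+2 peak is largest (0.399450); scaling to 100 gives 62.64 : 100.00 : 63.85 : 20.39 : 3.25 : 0.21.

62.64 : 100.00 : 63.85 : 20.39 : 3.25 : 0.21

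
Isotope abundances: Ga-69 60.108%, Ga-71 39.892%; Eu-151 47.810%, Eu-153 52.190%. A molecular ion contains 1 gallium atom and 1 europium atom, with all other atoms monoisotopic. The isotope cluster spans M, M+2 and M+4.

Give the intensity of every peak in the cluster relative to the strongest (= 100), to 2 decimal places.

56.97 : 100.00 : 41.27

Gallium pattern (n=1): 0.60108 : 0.39892
Europium pattern (n=1): 0.4781 : 0.5219
Convolve the two distributions (both contribute in 2-u steps):
  M: 0.60108×0.4781 = 0.287376
  M+2: 0.60108×0.5219 + 0.39892×0.4781 = 0.504427
  M+4: 0.39892×0.5219 = 0.208196
Scale to base peak (0.504427) = 100: 56.97 : 100.00 : 41.27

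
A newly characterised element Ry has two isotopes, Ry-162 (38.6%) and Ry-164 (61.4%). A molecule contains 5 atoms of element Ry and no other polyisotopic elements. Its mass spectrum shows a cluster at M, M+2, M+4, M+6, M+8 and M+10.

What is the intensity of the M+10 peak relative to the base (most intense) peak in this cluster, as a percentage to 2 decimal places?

25.30%

Binomial terms of (0.386 + 0.614)^5: M 0.0086, M+2 0.0682, M+4 0.2168, M+6 0.3449, M+8 0.2743, M+10 0.0873 → M+6 is the base peak.
P(M+6) = C(5,3) × 0.386^2 × 0.614^3 = 10 × 0.148996 × 0.23147554 = 0.344889 (base)
P(M+10) = C(5,5) × 0.386^0 × 0.614^5 = 1 × 1.0000 × 0.08726535 = 0.087265
Relative intensity = 0.087265 / 0.344889 × 100 = 25.30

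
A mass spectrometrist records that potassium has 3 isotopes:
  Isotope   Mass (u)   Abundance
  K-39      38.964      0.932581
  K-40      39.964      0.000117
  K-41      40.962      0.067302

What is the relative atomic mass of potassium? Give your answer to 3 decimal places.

39.099 u

Ar = Σ fᵢ·mᵢ = 0.932581 × 38.964 + 0.000117 × 39.964 + 0.067302 × 40.962
= 36.3371 + 0.0047 + 2.7568 = 39.0986 u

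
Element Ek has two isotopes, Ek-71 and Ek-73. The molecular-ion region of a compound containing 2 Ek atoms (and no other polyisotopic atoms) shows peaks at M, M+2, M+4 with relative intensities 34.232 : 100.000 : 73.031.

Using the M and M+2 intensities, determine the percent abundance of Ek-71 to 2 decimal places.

Let p = fractional abundance of Ek-71. I(M+2)/I(M) = [C(2,1)·p^1·(1−p)] / p^2 = 2·(1−p)/p = 100.000/34.232 = 2.9212
(1−p)/p = 2.9212/2 = 1.4606  ⇒  p = 1/(1 + 1.4606) = 0.4064
Ek-71: 40.64%, Ek-73: 59.36%.

40.64%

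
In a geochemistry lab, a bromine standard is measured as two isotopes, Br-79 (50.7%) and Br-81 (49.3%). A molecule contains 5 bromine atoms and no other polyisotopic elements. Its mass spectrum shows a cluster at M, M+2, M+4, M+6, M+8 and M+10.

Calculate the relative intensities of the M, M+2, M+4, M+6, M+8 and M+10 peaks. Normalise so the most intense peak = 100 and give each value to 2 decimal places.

Each Br atom is independently Br-79 (p = 0.507) or Br-81 (q = 0.493); the cluster is the binomial expansion (p + q)^5.
P(M) = 0.507^5 = 0.033500
P(M+2) = 5 × 0.507^4 × 0.493^1 = 0.162873
P(M+4) = 10 × 0.507^3 × 0.493^2 = 0.316751
P(M+6) = 10 × 0.507^2 × 0.493^3 = 0.308004
P(M+8) = 5 × 0.507^1 × 0.493^4 = 0.149750
P(M+10) = 0.493^5 = 0.029123
The M+4 peak is largest (0.316751); scaling to 100 gives 10.58 : 51.42 : 100.00 : 97.24 : 47.28 : 9.19.

10.58 : 51.42 : 100.00 : 97.24 : 47.28 : 9.19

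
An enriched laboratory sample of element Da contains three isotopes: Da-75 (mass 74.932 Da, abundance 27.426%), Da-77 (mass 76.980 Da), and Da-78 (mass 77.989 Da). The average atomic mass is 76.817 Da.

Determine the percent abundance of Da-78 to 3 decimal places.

39.513%

The remaining 72.574% is split between Da-77 (fraction x) and Da-78 (fraction 0.72574 − x).
Substituting: 76.980x + 77.989(0.72574 − x) = 56.26614968
(76.980 − 77.989)x = -0.33358718  ⇒  x = 0.33061, y = 0.39513
Da-77: 33.061%, Da-78: 39.513%.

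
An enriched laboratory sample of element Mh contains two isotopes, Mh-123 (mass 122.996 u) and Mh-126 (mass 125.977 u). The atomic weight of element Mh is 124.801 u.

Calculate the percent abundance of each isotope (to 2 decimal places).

Writing the weighted mean with unknown fraction x of Mh-123:
122.996·x + 125.977·(1 − x) = 124.801
(122.996 − 125.977)·x = 124.801 − 125.977
x = -1.176 / -2.981 = 0.39450 → 39.45% Mh-123, 60.55% Mh-126.

Mh-123: 39.45%, Mh-126: 60.55%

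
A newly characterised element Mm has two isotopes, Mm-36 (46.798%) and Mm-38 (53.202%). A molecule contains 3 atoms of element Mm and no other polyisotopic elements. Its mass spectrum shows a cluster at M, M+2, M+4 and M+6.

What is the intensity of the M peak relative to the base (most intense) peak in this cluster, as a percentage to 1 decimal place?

(0.46798 + 0.53202)^3 gives M 0.1025, M+2 0.3495, M+4 0.3974, M+6 0.1506; the largest is M+4.
P(M+4) = C(3,2) × 0.46798^1 × 0.53202^2 = 3 × 0.46798 × 0.28304528 = 0.397379 (base)
P(M) = C(3,0) × 0.46798^3 × 0.53202^0 = 1 × 0.10249009 × 1.0000 = 0.102490
Relative intensity = 0.102490 / 0.397379 × 100 = 25.8

25.8%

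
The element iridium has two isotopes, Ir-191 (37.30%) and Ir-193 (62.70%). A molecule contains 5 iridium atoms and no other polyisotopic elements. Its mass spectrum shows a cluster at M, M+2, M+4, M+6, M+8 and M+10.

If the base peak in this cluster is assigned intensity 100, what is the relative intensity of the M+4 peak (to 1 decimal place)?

Term probabilities: M 0.0072, M+2 0.0607, M+4 0.2040, M+6 0.3429, M+8 0.2882, M+10 0.0969. Base peak = M+6.
P(M+6) = C(5,3) × 0.3730^2 × 0.6270^3 = 10 × 0.139129 × 0.24649188 = 0.342942 (base)
P(M+4) = C(5,2) × 0.3730^3 × 0.6270^2 = 10 × 0.05189512 × 0.393129 = 0.204015
Relative intensity = 0.204015 / 0.342942 × 100 = 59.5

59.5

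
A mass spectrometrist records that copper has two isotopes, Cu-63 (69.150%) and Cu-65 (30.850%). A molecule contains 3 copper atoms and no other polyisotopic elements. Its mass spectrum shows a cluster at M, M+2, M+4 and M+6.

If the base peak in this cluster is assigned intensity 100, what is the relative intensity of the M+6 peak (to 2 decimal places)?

Term probabilities: M 0.3307, M+2 0.4425, M+4 0.1974, M+6 0.0294. Base peak = M+2.
P(M+2) = C(3,1) × 0.69150^2 × 0.30850^1 = 3 × 0.47817225 × 0.3085 = 0.442548 (base)
P(M+6) = C(3,3) × 0.69150^0 × 0.30850^3 = 1 × 1.0000 × 0.02936064 = 0.029361
Relative intensity = 0.029361 / 0.442548 × 100 = 6.63

6.63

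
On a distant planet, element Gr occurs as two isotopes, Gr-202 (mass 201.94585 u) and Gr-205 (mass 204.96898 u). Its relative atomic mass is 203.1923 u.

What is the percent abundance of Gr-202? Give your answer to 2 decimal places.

Writing the weighted mean with unknown fraction x of Gr-202:
201.94585·x + 204.96898·(1 − x) = 203.1923
(201.94585 − 204.96898)·x = 203.1923 − 204.96898
x = -1.77668 / -3.02313 = 0.58770 → 58.77% Gr-202, 41.23% Gr-205.

58.77%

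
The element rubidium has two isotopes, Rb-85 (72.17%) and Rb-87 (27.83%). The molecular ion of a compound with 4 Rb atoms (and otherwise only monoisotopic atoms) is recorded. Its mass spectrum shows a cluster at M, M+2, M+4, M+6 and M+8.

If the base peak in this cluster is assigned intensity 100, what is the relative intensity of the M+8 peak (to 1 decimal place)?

(0.7217 + 0.2783)^4 gives M 0.2713, M+2 0.4184, M+4 0.2420, M+6 0.0622, M+8 0.0060; the largest is M+2.
P(M+2) = C(4,1) × 0.7217^3 × 0.2783^1 = 4 × 0.37589809 × 0.2783 = 0.418450 (base)
P(M+8) = C(4,4) × 0.7217^0 × 0.2783^4 = 1 × 1.0000 × 0.00599864 = 0.005999
Relative intensity = 0.005999 / 0.418450 × 100 = 1.4

1.4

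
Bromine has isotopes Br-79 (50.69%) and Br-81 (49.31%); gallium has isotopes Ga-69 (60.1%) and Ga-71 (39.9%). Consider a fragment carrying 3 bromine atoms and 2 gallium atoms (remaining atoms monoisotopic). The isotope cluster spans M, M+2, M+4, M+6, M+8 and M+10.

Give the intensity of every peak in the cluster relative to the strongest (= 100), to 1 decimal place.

Bromine pattern (n=3): 0.13024674 : 0.3801026 : 0.36975457 : 0.11989609
Gallium pattern (n=2): 0.361201 : 0.479598 : 0.159201
Convolve the two distributions (both contribute in 2-u steps):
  M: 0.13024674×0.361201 = 0.047045
  M+2: 0.13024674×0.479598 + 0.3801026×0.361201 = 0.199760
  M+4: 0.13024674×0.159201 + 0.3801026×0.479598 + 0.36975457×0.361201 = 0.336588
  M+6: 0.3801026×0.159201 + 0.36975457×0.479598 + 0.11989609×0.361201 = 0.281153
  M+8: 0.36975457×0.159201 + 0.11989609×0.479598 = 0.116367
  M+10: 0.11989609×0.159201 = 0.019088
Scale to base peak (0.336588) = 100: 14.0 : 59.3 : 100.0 : 83.5 : 34.6 : 5.7

14.0 : 59.3 : 100.0 : 83.5 : 34.6 : 5.7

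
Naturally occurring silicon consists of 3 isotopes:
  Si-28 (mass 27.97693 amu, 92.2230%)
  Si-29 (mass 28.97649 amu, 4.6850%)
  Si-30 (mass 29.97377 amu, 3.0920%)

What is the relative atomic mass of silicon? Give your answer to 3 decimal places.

Weight each isotope mass by its fractional abundance: 0.922230 × 27.97693 + 0.046850 × 28.97649 + 0.030920 × 29.97377
= 25.801164 + 1.357549 + 0.926789 = 28.085502 amu

28.086 amu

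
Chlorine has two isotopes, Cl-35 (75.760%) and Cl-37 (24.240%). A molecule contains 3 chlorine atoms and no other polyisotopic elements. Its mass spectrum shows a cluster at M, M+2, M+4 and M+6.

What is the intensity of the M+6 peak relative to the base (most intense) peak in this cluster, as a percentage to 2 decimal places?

3.28%

(0.75760 + 0.24240)^3 gives M 0.4348, M+2 0.4174, M+4 0.1335, M+6 0.0142; the largest is M.
P(M) = C(3,0) × 0.75760^3 × 0.24240^0 = 1 × 0.4348304 × 1.0000 = 0.434830 (base)
P(M+6) = C(3,3) × 0.75760^0 × 0.24240^3 = 1 × 1.0000 × 0.01424288 = 0.014243
Relative intensity = 0.014243 / 0.434830 × 100 = 3.28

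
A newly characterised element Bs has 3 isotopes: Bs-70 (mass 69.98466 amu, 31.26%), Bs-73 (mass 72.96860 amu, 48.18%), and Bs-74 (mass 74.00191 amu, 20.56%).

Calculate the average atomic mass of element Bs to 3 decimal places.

72.248 amu

Ar = Σ fᵢ·mᵢ = 0.3126 × 69.98466 + 0.4818 × 72.96860 + 0.2056 × 74.00191
= 21.877205 + 35.156271 + 15.214793 = 72.248269 amu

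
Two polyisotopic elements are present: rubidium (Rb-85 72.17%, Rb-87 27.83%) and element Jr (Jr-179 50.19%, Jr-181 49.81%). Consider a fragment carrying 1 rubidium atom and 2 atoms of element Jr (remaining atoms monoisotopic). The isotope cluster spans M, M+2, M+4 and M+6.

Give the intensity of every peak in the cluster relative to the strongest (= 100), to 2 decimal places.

42.19 : 100.00 : 73.84 : 16.02

Rubidium pattern (n=1): 0.7217 : 0.2783
Element Jr pattern (n=2): 0.25190361 : 0.49999278 : 0.24810361
Convolve the two distributions (both contribute in 2-u steps):
  M: 0.7217×0.25190361 = 0.181799
  M+2: 0.7217×0.49999278 + 0.2783×0.25190361 = 0.430950
  M+4: 0.7217×0.24810361 + 0.2783×0.49999278 = 0.318204
  M+6: 0.2783×0.24810361 = 0.069047
Scale to base peak (0.430950) = 100: 42.19 : 100.00 : 73.84 : 16.02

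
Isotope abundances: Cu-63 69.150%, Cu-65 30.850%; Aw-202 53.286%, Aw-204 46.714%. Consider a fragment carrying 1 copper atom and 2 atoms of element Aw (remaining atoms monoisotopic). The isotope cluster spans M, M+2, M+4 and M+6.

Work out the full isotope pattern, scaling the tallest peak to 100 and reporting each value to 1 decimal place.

Copper pattern (n=1): 0.6915 : 0.3085
Element Aw pattern (n=2): 0.28393978 : 0.49784044 : 0.21821978
Convolve the two distributions (both contribute in 2-u steps):
  M: 0.6915×0.28393978 = 0.196344
  M+2: 0.6915×0.49784044 + 0.3085×0.28393978 = 0.431852
  M+4: 0.6915×0.21821978 + 0.3085×0.49784044 = 0.304483
  M+6: 0.3085×0.21821978 = 0.067321
Scale to base peak (0.431852) = 100: 45.5 : 100.0 : 70.5 : 15.6

45.5 : 100.0 : 70.5 : 15.6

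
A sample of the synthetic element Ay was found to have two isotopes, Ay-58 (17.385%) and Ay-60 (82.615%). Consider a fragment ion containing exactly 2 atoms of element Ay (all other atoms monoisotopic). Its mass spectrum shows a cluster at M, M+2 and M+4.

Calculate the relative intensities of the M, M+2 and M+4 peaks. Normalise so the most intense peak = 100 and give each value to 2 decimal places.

4.43 : 42.09 : 100.00

Each Ay atom is independently Ay-58 (p = 0.17385) or Ay-60 (q = 0.82615); the cluster is the binomial expansion (p + q)^2.
P(M) = 0.17385^2 = 0.030224
P(M+2) = 2 × 0.17385^1 × 0.82615^1 = 0.287252
P(M+4) = 0.82615^2 = 0.682524
The M+4 peak is largest (0.682524); scaling to 100 gives 4.43 : 42.09 : 100.00.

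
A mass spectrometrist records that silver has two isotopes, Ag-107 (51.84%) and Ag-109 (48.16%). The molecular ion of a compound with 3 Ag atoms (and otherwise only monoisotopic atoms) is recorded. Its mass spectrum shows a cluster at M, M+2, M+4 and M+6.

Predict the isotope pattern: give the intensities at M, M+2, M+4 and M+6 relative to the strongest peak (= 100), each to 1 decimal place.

35.9 : 100.0 : 92.9 : 28.8

Expanding (0.5184 + 0.4816)^3:
P(M) = 0.5184^3 = 0.139314
P(M+2) = 3 × 0.5184^2 × 0.4816^1 = 0.388273
P(M+4) = 3 × 0.5184^1 × 0.4816^2 = 0.360711
P(M+6) = 0.4816^3 = 0.111702
The M+2 peak is largest (0.388273); scaling to 100 gives 35.9 : 100.0 : 92.9 : 28.8.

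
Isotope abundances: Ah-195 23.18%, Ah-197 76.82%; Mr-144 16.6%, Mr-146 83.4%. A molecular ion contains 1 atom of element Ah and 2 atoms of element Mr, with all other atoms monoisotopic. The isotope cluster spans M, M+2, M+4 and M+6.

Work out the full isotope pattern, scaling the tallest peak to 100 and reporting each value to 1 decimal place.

1.2 : 16.0 : 70.0 : 100.0

Element Ah pattern (n=1): 0.2318 : 0.7682
Element Mr pattern (n=2): 0.027556 : 0.276888 : 0.695556
Convolve the two distributions (both contribute in 2-u steps):
  M: 0.2318×0.027556 = 0.006387
  M+2: 0.2318×0.276888 + 0.7682×0.027556 = 0.085351
  M+4: 0.2318×0.695556 + 0.7682×0.276888 = 0.373935
  M+6: 0.7682×0.695556 = 0.534326
Scale to base peak (0.534326) = 100: 1.2 : 16.0 : 70.0 : 100.0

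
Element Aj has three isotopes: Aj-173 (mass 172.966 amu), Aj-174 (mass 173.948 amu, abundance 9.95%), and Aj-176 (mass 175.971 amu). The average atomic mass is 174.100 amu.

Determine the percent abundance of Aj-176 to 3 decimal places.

34.486%

Let x and y be the fractions of Aj-173 and Aj-176. Then x + y = 1 − 0.0995 = 0.9005 and 172.966x + 175.971y = 174.100 − 0.0995×173.948 = 156.792174.
Substituting: 172.966x + 175.971(0.9005 − x) = 156.792174
(172.966 − 175.971)x = -1.6697115  ⇒  x = 0.55564, y = 0.34486
Aj-173: 55.564%, Aj-176: 34.486%.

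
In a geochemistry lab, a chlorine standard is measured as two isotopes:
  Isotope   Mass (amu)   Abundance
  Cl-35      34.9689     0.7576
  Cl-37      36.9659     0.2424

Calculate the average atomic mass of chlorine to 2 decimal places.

Ar = Σ fᵢ·mᵢ = 0.7576 × 34.9689 + 0.2424 × 36.9659
= 26.49244 + 8.96053 = 35.45297 amu

35.45 amu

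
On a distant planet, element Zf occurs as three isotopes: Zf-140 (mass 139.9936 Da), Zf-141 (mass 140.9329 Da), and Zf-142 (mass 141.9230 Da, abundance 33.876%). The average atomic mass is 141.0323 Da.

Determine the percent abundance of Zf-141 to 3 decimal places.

40.998%

The remaining 66.124% is split between Zf-140 (fraction x) and Zf-141 (fraction 0.66124 − x).
Substituting: 139.9936x + 140.9329(0.66124 − x) = 92.95446452
(139.9936 − 140.9329)x = -0.236006276  ⇒  x = 0.25126, y = 0.40998
Zf-140: 25.126%, Zf-141: 40.998%.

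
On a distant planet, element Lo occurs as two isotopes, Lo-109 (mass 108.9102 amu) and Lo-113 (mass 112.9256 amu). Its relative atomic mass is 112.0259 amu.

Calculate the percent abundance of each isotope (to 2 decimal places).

Writing the weighted mean with unknown fraction x of Lo-109:
108.9102·x + 112.9256·(1 − x) = 112.0259
(108.9102 − 112.9256)·x = 112.0259 − 112.9256
x = -0.8997 / -4.0154 = 0.22406 → 22.41% Lo-109, 77.59% Lo-113.

Lo-109: 22.41%, Lo-113: 77.59%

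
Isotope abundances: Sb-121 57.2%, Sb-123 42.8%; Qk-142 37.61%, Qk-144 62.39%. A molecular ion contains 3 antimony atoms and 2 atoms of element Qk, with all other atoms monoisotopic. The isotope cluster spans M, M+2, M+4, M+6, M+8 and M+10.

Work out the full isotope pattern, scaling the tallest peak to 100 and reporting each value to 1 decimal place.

8.2 : 45.7 : 97.6 : 100.0 : 49.4 : 9.5

Antimony pattern (n=3): 0.18714925 : 0.42010426 : 0.31434374 : 0.07840275
Element Qk pattern (n=2): 0.14145121 : 0.46929758 : 0.38925121
Convolve the two distributions (both contribute in 2-u steps):
  M: 0.18714925×0.14145121 = 0.026472
  M+2: 0.18714925×0.46929758 + 0.42010426×0.14145121 = 0.147253
  M+4: 0.18714925×0.38925121 + 0.42010426×0.46929758 + 0.31434374×0.14145121 = 0.314466
  M+6: 0.42010426×0.38925121 + 0.31434374×0.46929758 + 0.07840275×0.14145121 = 0.322137
  M+8: 0.31434374×0.38925121 + 0.07840275×0.46929758 = 0.159153
  M+10: 0.07840275×0.38925121 = 0.030518
Scale to base peak (0.322137) = 100: 8.2 : 45.7 : 97.6 : 100.0 : 49.4 : 9.5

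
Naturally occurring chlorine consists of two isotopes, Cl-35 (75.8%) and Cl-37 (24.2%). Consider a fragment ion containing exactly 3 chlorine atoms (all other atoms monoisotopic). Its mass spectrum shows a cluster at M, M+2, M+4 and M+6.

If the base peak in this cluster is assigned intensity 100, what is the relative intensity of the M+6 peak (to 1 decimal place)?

3.3

Binomial terms of (0.758 + 0.242)^3: M 0.4355, M+2 0.4171, M+4 0.1332, M+6 0.0142 → M is the base peak.
P(M) = C(3,0) × 0.758^3 × 0.242^0 = 1 × 0.43551951 × 1.0000 = 0.435520 (base)
P(M+6) = C(3,3) × 0.758^0 × 0.242^3 = 1 × 1.0000 × 0.01417249 = 0.014172
Relative intensity = 0.014172 / 0.435520 × 100 = 3.3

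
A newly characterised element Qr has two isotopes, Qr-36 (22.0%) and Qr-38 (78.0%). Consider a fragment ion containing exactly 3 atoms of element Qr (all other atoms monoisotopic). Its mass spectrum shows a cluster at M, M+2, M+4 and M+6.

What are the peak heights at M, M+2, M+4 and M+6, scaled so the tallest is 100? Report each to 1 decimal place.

2.2 : 23.9 : 84.6 : 100.0

The 3 Qr atoms are independent, so intensities follow the terms of (0.220 + 0.780)^3.
P(M) = 0.220^3 = 0.010648
P(M+2) = 3 × 0.220^2 × 0.780^1 = 0.113256
P(M+4) = 3 × 0.220^1 × 0.780^2 = 0.401544
P(M+6) = 0.780^3 = 0.474552
The M+6 peak is largest (0.474552); scaling to 100 gives 2.2 : 23.9 : 84.6 : 100.0.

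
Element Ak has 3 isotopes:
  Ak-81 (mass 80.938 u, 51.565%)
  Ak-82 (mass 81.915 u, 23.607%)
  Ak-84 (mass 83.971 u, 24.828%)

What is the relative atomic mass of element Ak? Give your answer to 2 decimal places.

Average mass = Σ (abundance × isotope mass) = 0.51565 × 80.938 + 0.23607 × 81.915 + 0.24828 × 83.971
= 41.7357 + 19.3377 + 20.8483 = 81.9217 u

81.92 u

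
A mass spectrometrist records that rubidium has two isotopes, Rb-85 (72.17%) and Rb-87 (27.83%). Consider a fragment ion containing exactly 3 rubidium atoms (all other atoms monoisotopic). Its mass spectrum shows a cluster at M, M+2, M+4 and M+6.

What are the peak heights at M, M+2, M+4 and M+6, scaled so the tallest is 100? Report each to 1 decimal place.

86.4 : 100.0 : 38.6 : 5.0

Each Rb atom is independently Rb-85 (p = 0.7217) or Rb-87 (q = 0.2783); the cluster is the binomial expansion (p + q)^3.
P(M) = 0.7217^3 = 0.375898
P(M+2) = 3 × 0.7217^2 × 0.2783^1 = 0.434858
P(M+4) = 3 × 0.7217^1 × 0.2783^2 = 0.167689
P(M+6) = 0.2783^3 = 0.021555
The M+2 peak is largest (0.434858); scaling to 100 gives 86.4 : 100.0 : 38.6 : 5.0.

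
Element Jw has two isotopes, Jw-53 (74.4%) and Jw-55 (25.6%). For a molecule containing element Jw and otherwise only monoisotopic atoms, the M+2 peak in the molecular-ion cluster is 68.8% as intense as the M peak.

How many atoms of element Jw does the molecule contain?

2

For n independent Jw atoms, I(M+2)/I(M) = n · (abundance Jw-55) / (abundance Jw-53) = n · 0.256/0.744.
n = 0.688 × 0.744/0.256 = 2.00 ≈ 2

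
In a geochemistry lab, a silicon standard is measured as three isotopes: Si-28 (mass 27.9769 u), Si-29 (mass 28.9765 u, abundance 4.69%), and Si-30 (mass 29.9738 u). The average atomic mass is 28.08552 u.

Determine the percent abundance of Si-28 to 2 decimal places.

Let x and y be the fractions of Si-28 and Si-30. Then x + y = 1 − 0.0469 = 0.9531 and 27.9769x + 29.9738y = 28.08552 − 0.0469×28.9765 = 26.72652215.
Substituting: 27.9769x + 29.9738(0.9531 − x) = 26.72652215
(27.9769 − 29.9738)x = -1.84150663  ⇒  x = 0.92218, y = 0.03092
Si-28: 92.22%, Si-30: 3.09%.

92.22%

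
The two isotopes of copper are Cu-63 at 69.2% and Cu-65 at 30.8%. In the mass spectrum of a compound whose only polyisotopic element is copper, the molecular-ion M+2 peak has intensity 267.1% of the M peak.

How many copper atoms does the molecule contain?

6

With n Cu atoms, P(M+2)/P(M) = C(n,1)·p^(n−1)q / p^n = n·q/p = n · 0.308/0.692.
n = 2.671 × 0.692/0.308 = 6.00 ≈ 6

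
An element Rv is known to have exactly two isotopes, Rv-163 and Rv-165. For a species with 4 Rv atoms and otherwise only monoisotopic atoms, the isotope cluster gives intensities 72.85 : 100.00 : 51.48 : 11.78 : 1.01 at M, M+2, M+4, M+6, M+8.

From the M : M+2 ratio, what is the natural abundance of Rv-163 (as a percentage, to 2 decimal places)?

If p is the fraction of Rv that is Rv-163, then I(M+2)/I(M) = [C(4,1)·p^3·(1−p)] / p^4 = 4·(1−p)/p = 100.00/72.85 = 1.3727
(1−p)/p = 1.3727/4 = 0.3432  ⇒  p = 1/(1 + 0.3432) = 0.7445
Rv-163: 74.45%, Rv-165: 25.55%.

74.45%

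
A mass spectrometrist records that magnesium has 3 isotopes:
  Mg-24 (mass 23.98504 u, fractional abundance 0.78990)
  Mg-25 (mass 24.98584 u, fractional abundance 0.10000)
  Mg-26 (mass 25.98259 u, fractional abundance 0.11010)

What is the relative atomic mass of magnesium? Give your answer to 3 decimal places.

24.305 u

Weight each isotope mass by its fractional abundance: 0.78990 × 23.98504 + 0.10000 × 24.98584 + 0.11010 × 25.98259
= 18.945783 + 2.498584 + 2.860683 = 24.305050 u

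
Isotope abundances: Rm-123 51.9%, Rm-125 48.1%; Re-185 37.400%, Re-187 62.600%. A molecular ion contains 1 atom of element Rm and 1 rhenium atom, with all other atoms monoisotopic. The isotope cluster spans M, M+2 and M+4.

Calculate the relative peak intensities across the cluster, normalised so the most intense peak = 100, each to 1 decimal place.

38.5 : 100.0 : 59.6

Element Rm pattern (n=1): 0.5190 : 0.4810
Rhenium pattern (n=1): 0.3740 : 0.6260
Convolve the two distributions (both contribute in 2-u steps):
  M: 0.5190×0.3740 = 0.194106
  M+2: 0.5190×0.6260 + 0.4810×0.3740 = 0.504788
  M+4: 0.4810×0.6260 = 0.301106
Scale to base peak (0.504788) = 100: 38.5 : 100.0 : 59.6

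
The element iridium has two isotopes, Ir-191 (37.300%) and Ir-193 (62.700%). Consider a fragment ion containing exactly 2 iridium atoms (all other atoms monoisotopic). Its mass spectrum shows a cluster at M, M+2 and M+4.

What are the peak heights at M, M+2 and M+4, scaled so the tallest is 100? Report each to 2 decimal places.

29.74 : 100.00 : 84.05

The 2 Ir atoms are independent, so intensities follow the terms of (0.37300 + 0.62700)^2.
P(M) = 0.37300^2 = 0.139129
P(M+2) = 2 × 0.37300^1 × 0.62700^1 = 0.467742
P(M+4) = 0.62700^2 = 0.393129
The M+2 peak is largest (0.467742); scaling to 100 gives 29.74 : 100.00 : 84.05.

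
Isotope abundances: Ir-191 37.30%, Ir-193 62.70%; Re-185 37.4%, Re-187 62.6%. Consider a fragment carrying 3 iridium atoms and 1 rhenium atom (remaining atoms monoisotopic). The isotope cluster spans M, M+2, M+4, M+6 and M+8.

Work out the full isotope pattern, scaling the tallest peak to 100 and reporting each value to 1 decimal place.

5.3 : 35.5 : 89.3 : 100.0 : 42.0

Iridium pattern (n=3): 0.05189512 : 0.26170165 : 0.43991135 : 0.24649188
Rhenium pattern (n=1): 0.3740 : 0.6260
Convolve the two distributions (both contribute in 2-u steps):
  M: 0.05189512×0.3740 = 0.019409
  M+2: 0.05189512×0.6260 + 0.26170165×0.3740 = 0.130363
  M+4: 0.26170165×0.6260 + 0.43991135×0.3740 = 0.328352
  M+6: 0.43991135×0.6260 + 0.24649188×0.3740 = 0.367572
  M+8: 0.24649188×0.6260 = 0.154304
Scale to base peak (0.367572) = 100: 5.3 : 35.5 : 89.3 : 100.0 : 42.0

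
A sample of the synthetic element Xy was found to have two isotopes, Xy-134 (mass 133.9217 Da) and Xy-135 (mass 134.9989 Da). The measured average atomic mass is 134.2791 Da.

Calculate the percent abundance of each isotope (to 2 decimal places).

Xy-134: 66.82%, Xy-135: 33.18%

Let x be the fractional abundance of Xy-134; then Xy-135 has abundance 1 − x.
133.9217·x + 134.9989·(1 − x) = 134.2791
(133.9217 − 134.9989)·x = 134.2791 − 134.9989
x = -0.7198 / -1.0772 = 0.66821 → 66.82% Xy-134, 33.18% Xy-135.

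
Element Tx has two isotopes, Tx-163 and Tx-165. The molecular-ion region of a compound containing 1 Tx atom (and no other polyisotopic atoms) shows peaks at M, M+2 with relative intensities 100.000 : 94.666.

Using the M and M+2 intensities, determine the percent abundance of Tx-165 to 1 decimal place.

48.6%

Write p for the Tx-163 fraction. I(M+2)/I(M) = [C(1,1)·p^0·(1−p)] / p^1 = 1·(1−p)/p = 94.666/100.000 = 0.9467
(1−p)/p = 0.9467/1 = 0.9467  ⇒  p = 1/(1 + 0.9467) = 0.5137
Tx-163: 51.4%, Tx-165: 48.6%.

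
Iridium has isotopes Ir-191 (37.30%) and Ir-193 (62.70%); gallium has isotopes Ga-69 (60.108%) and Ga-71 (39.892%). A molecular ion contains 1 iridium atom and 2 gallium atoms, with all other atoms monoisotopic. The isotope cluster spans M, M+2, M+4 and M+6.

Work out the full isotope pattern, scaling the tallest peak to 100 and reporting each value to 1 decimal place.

Iridium pattern (n=1): 0.3730 : 0.6270
Gallium pattern (n=2): 0.36129717 : 0.47956567 : 0.15913717
Convolve the two distributions (both contribute in 2-u steps):
  M: 0.3730×0.36129717 = 0.134764
  M+2: 0.3730×0.47956567 + 0.6270×0.36129717 = 0.405411
  M+4: 0.3730×0.15913717 + 0.6270×0.47956567 = 0.360046
  M+6: 0.6270×0.15913717 = 0.099779
Scale to base peak (0.405411) = 100: 33.2 : 100.0 : 88.8 : 24.6

33.2 : 100.0 : 88.8 : 24.6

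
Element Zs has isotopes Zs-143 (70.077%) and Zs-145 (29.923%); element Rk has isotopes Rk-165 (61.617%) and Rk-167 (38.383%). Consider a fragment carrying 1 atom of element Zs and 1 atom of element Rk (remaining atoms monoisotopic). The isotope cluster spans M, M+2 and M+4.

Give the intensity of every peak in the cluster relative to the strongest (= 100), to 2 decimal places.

Element Zs pattern (n=1): 0.70077 : 0.29923
Element Rk pattern (n=1): 0.61617 : 0.38383
Convolve the two distributions (both contribute in 2-u steps):
  M: 0.70077×0.61617 = 0.431793
  M+2: 0.70077×0.38383 + 0.29923×0.61617 = 0.453353
  M+4: 0.29923×0.38383 = 0.114853
Scale to base peak (0.453353) = 100: 95.24 : 100.00 : 25.33

95.24 : 100.00 : 25.33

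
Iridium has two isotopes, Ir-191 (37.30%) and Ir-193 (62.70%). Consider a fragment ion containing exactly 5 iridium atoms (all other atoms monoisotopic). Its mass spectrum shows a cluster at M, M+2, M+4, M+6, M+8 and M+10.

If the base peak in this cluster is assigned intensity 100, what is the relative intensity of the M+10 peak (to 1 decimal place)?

(0.3730 + 0.6270)^5 gives M 0.0072, M+2 0.0607, M+4 0.2040, M+6 0.3429, M+8 0.2882, M+10 0.0969; the largest is M+6.
P(M+6) = C(5,3) × 0.3730^2 × 0.6270^3 = 10 × 0.139129 × 0.24649188 = 0.342942 (base)
P(M+10) = C(5,5) × 0.3730^0 × 0.6270^5 = 1 × 1.0000 × 0.09690311 = 0.096903
Relative intensity = 0.096903 / 0.342942 × 100 = 28.3

28.3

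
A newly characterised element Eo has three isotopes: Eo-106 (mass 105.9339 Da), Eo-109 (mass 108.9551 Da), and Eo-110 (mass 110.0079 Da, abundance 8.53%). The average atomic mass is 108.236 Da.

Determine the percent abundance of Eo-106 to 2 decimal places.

Let x and y be the fractions of Eo-106 and Eo-109. Then x + y = 1 − 0.0853 = 0.9147 and 105.9339x + 108.9551y = 108.236 − 0.0853×110.0079 = 98.85232613.
Substituting: 105.9339x + 108.9551(0.9147 − x) = 98.85232613
(105.9339 − 108.9551)x = -0.80890384  ⇒  x = 0.26774, y = 0.64696
Eo-106: 26.77%, Eo-109: 64.70%.

26.77%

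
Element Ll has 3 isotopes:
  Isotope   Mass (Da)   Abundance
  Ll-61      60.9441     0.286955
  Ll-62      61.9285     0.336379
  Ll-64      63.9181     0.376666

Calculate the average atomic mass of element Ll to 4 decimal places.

62.3954 Da

Average mass = Σ (abundance × isotope mass) = 0.286955 × 60.9441 + 0.336379 × 61.9285 + 0.376666 × 63.9181
= 17.48821 + 20.83145 + 24.07578 = 62.39544 Da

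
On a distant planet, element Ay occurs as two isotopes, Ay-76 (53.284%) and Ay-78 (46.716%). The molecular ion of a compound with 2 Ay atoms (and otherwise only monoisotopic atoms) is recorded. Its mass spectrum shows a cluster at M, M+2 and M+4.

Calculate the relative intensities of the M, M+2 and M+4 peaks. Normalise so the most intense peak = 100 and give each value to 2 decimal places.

The 2 Ay atoms are independent, so intensities follow the terms of (0.53284 + 0.46716)^2.
P(M) = 0.53284^2 = 0.283918
P(M+2) = 2 × 0.53284^1 × 0.46716^1 = 0.497843
P(M+4) = 0.46716^2 = 0.218238
The M+2 peak is largest (0.497843); scaling to 100 gives 57.03 : 100.00 : 43.84.

57.03 : 100.00 : 43.84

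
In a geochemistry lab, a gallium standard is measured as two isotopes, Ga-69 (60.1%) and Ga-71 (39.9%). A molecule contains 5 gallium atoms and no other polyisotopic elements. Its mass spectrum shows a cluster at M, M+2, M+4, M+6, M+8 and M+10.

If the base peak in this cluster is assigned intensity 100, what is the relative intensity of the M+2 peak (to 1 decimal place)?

Binomial terms of (0.601 + 0.399)^5: M 0.0784, M+2 0.2603, M+4 0.3456, M+6 0.2294, M+8 0.0762, M+10 0.0101 → M+4 is the base peak.
P(M+4) = C(5,2) × 0.601^3 × 0.399^2 = 10 × 0.2170818 × 0.159201 = 0.345596 (base)
P(M+2) = C(5,1) × 0.601^4 × 0.399^1 = 5 × 0.13046616 × 0.3990 = 0.260280
Relative intensity = 0.260280 / 0.345596 × 100 = 75.3

75.3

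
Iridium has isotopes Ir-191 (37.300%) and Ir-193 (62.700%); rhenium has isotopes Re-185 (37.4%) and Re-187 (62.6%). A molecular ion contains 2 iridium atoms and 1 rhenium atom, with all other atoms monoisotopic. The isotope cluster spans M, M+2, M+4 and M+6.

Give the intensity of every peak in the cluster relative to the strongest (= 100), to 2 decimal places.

11.83 : 59.57 : 100.00 : 55.95

Iridium pattern (n=2): 0.139129 : 0.467742 : 0.393129
Rhenium pattern (n=1): 0.3740 : 0.6260
Convolve the two distributions (both contribute in 2-u steps):
  M: 0.139129×0.3740 = 0.052034
  M+2: 0.139129×0.6260 + 0.467742×0.3740 = 0.262030
  M+4: 0.467742×0.6260 + 0.393129×0.3740 = 0.439837
  M+6: 0.393129×0.6260 = 0.246099
Scale to base peak (0.439837) = 100: 11.83 : 59.57 : 100.00 : 55.95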